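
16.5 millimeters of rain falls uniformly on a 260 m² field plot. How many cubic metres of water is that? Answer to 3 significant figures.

4.29 cubic metres

1 mm over 1 m² is 1 L, so volume = 16.5 × 260 = 4290 L = 4.29 m³.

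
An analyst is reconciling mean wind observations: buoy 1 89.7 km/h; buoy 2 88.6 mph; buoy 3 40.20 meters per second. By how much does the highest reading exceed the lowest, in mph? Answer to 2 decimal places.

buoy 1: 89.7 km/h = 55.7370 mph.
buoy 3: 40.20 m/s = 89.9248 mph.
Spread: 89.9248 − 55.7370 = 34.19 mph.

34.19 mph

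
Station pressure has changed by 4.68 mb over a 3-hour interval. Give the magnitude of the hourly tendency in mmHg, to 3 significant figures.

1.17 mmHg per hour

4.68 mb / 3 h × 0.750062 mmHg/mb = 1.17 mmHg/h.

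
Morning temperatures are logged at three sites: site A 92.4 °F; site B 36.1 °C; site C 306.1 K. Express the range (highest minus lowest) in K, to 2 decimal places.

site A: 92.4 °F = 33.556 °C.
site C: 306.1 K = 32.950 °C.
Spread: 36.100 − 32.950 = 3.150 °C.

3.15 K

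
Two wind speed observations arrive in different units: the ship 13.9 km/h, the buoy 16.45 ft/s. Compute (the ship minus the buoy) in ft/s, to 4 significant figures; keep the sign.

-3.782 ft/s

the ship: 13.9 km/h = 12.66769 ft/s.
Difference: 12.66769 − 16.45000 = -3.782 ft/s.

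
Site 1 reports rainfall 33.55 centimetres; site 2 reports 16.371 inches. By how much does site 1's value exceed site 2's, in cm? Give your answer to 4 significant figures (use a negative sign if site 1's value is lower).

-8.032 cm

site 2: 16.371 in = 41.58234 cm.
Difference: 33.55000 − 41.58234 = -8.032 cm.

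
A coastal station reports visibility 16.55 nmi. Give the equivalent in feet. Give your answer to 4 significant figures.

1 nmi = 6076.12 ft, so 16.55 × 6076.12 = 100600 ft.

100600 ft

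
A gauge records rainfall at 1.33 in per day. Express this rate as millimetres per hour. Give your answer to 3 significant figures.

1.33 in/day × 25.4 mm/in × 0.0416667 day/hour = 1.41 mm/hour.

1.41 mm/hour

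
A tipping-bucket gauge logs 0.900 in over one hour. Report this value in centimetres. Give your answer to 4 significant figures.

2.286 cm

1 in = 2.54 cm, so 0.900 × 2.54 = 2.286 cm.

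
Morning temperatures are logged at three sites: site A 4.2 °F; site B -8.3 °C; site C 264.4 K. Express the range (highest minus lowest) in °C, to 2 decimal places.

7.14 °C

site A: 4.2 °F = -15.444 °C.
site C: 264.4 K = -8.750 °C.
Spread: (-8.300) − (-15.444) = 7.144 °C.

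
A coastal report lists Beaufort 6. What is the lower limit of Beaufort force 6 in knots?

22 kt

Beaufort 6 (strong breeze) spans 22–27 knots.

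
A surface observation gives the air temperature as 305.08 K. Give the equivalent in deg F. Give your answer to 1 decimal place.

89.5 °F

First to °C: 31.93 °C.
Then to °F: 89.5 °F.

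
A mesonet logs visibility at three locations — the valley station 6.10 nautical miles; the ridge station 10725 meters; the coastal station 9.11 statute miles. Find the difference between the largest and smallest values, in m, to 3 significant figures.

the valley station: 6.10 nmi = 11297.20 m.
the coastal station: 9.11 SM = 14661.12 m.
Spread: 14661.12 − 10725.00 = 3940 m.

3940 m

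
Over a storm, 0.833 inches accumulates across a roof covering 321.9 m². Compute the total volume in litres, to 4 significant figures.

Depth: 0.833 in × 25.4 = 21.1582 mm.
1 mm over 1 m² is 1 L, so volume = 21.1582 × 321.9 = 6810.8246 L ≈ 6811 L.

6811 litres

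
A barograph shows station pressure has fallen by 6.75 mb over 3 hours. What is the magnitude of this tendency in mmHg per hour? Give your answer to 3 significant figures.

1.69 mmHg per hour

6.75 mb / 3 h × 0.750062 mmHg/mb = 1.69 mmHg/h.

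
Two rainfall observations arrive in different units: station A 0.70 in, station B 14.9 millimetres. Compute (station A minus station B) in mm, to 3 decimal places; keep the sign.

station A: 0.70 in = 17.78000 mm.
Difference: 17.78000 − 14.90000 = 2.880 mm.

2.880 mm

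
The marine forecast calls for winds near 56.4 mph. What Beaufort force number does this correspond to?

56.4 mph = 25.2 m/s, which is Beaufort 10 (storm, 24.5–28.4 m/s).

Beaufort force 10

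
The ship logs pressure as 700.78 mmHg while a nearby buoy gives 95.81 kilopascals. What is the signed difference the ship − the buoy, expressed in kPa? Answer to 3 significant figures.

-2.38 kPa

the ship: 700.78 mmHg = 93.4297 kPa.
Difference: 93.4297 − 95.8100 = -2.38 kPa.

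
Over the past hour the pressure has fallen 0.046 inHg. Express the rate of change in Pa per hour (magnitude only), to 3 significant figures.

0.046 inHg / 1 h × 3386.39 Pa/inHg = 156 Pa/h.

156 Pa per hour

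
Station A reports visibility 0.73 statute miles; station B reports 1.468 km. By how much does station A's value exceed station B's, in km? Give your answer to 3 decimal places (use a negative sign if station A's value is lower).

station A: 0.73 SM = 1.17482 km.
Difference: 1.17482 − 1.46800 = -0.293 km.

-0.293 km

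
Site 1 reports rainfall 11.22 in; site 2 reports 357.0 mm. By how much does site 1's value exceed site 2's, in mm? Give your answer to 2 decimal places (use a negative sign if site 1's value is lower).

-72.01 mm

site 1: 11.22 in = 284.9880 mm.
Difference: 284.9880 − 357.0000 = -72.01 mm.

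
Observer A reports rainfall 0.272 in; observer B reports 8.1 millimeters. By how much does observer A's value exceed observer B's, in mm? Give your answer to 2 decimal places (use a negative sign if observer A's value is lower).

-1.19 mm

observer A: 0.272 in = 6.9088 mm.
Difference: 6.9088 − 8.1000 = -1.19 mm.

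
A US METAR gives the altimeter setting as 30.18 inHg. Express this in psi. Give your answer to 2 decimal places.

14.82 psi

1 inHg = 0.491154 psi, so 30.18 × 0.491154 = 14.82 psi.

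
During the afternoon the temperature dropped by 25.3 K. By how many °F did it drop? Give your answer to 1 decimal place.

45.5 °F

Converting a difference, only the 9/5 scale factor applies: Δ°F = 25.3 × 1.8 = 45.5 °F.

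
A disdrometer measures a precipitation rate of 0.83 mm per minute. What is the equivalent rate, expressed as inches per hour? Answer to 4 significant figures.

1.961 in/hour

0.83 mm/minute × 0.0393701 in/mm × 60 minute/hour = 1.961 in/hour.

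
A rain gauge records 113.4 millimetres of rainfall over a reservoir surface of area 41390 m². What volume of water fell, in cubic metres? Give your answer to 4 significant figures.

4694 cubic metres

1 mm over 1 m² is 1 L, so volume = 113.4 × 41390 = 4693626 L = 4694 m³.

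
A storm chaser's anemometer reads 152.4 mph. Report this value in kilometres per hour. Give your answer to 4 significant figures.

245.3 km/h

1 mph = 1.60934 km/h, so 152.4 × 1.60934 = 245.3 km/h.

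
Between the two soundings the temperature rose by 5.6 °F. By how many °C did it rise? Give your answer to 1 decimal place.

Converting a difference, only the 9/5 scale factor applies: Δ°C = 5.6 × 0.5556 = 3.1 °C.

3.1 °C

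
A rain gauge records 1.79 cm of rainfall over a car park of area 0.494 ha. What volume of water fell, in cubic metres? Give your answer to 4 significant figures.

88.43 cubic metres

Depth: 1.79 cm × 10 = 17.9 mm.
Area: 0.494 ha = 4940 m².
1 mm over 1 m² is 1 L, so volume = 17.9 × 4940 = 88426 L = 88.43 m³.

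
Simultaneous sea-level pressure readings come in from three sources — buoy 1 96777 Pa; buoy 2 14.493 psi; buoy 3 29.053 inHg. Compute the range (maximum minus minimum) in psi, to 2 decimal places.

buoy 1: 96777 Pa = 14.0363 psi.
buoy 3: 29.053 inHg = 14.2695 psi.
Spread: 14.4930 − 14.0363 = 0.46 psi.

0.46 psi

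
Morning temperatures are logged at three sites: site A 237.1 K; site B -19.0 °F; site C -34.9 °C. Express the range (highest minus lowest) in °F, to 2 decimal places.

13.89 °F

site A: 237.1 K = -36.050 °C.
site B: -19.0 °F = -28.333 °C.
Spread: (-28.333) − (-36.050) = 7.717 °C = 13.89 °F.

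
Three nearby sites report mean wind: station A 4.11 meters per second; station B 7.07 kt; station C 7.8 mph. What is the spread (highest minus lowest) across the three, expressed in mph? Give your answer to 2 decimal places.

1.39 mph

station A: 4.11 m/s = 9.1938 mph.
station B: 7.07 kt = 8.1360 mph.
Spread: 9.1938 − 7.8000 = 1.39 mph.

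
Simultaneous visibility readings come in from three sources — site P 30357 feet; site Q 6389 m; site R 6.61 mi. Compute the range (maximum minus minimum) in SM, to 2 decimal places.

site P: 30357 ft = 5.7494 SM.
site Q: 6389 m = 3.9699 SM.
Spread: 6.6100 − 3.9699 = 2.64 SM.

2.64 SM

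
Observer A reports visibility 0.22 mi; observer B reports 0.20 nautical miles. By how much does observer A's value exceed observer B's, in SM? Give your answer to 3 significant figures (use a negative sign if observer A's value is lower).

observer B: 0.20 nmi = 0.230156 SM.
Difference: 0.220000 − 0.230156 = -0.0102 SM.

-0.0102 SM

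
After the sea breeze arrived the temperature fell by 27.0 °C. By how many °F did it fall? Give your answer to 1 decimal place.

48.6 °F

Converting a difference, only the 9/5 scale factor applies: Δ°F = 27.0 × 1.8 = 48.6 °F.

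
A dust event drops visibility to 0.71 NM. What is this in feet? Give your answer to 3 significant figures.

4310 ft

1 nmi = 6076.12 ft, so 0.71 × 6076.12 = 4310 ft.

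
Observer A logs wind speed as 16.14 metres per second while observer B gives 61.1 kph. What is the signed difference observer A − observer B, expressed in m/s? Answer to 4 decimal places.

observer B: 61.1 km/h = 16.972222 m/s.
Difference: 16.140000 − 16.972222 = -0.8322 m/s.

-0.8322 m/s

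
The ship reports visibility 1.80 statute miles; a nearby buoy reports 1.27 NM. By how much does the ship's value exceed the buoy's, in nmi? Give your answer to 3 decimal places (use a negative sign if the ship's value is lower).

0.294 nmi

the ship: 1.80 SM = 1.56416 nmi.
Difference: 1.56416 − 1.27000 = 0.294 nmi.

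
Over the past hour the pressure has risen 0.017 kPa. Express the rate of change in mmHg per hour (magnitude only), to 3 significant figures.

0.017 kPa / 1 h × 7.50062 mmHg/kPa = 0.128 mmHg/h.

0.128 mmHg per hour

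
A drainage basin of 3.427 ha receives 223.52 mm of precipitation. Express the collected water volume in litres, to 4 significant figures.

Area: 3.427 ha = 34270 m².
1 mm over 1 m² is 1 L, so volume = 223.52 × 34270 = 7660030.4 L ≈ 7660000 L.

7660000 litres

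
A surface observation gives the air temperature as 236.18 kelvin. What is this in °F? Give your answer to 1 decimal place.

First to °C: -36.97 °C.
Then to °F: -34.5 °F.

-34.5 °F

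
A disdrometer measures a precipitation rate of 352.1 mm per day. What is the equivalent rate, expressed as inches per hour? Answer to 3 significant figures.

0.578 in/hour

352.1 mm/day × 0.0393701 in/mm × 0.0416667 day/hour = 0.578 in/hour.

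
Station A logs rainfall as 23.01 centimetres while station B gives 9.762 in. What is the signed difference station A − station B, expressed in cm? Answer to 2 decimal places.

-1.79 cm

station B: 9.762 in = 24.7955 cm.
Difference: 23.0100 − 24.7955 = -1.79 cm.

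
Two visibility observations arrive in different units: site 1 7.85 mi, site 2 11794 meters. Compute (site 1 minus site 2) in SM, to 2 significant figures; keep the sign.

site 2: 11794 m = 7.3285 SM.
Difference: 7.8500 − 7.3285 = 0.52 SM.

0.52 SM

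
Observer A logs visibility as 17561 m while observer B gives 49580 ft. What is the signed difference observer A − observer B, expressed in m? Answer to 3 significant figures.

observer B: 49580 ft = 15111.98 m.
Difference: 17561.00 − 15111.98 = 2450 m.

2450 m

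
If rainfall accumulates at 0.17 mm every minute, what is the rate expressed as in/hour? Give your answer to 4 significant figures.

0.4016 in/hour

0.17 mm/minute × 0.0393701 in/mm × 60 minute/hour = 0.4016 in/hour.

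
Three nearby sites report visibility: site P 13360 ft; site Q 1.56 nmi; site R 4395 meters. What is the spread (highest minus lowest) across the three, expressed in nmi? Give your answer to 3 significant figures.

site P: 13360 ft = 2.19877 nmi.
site R: 4395 m = 2.37311 nmi.
Spread: 2.37311 − 1.56000 = 0.813 nmi.

0.813 nmi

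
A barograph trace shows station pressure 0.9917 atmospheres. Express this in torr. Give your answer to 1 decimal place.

753.7 mmHg

1 atm = 760 mmHg, so 0.9917 × 760 = 753.7 mmHg.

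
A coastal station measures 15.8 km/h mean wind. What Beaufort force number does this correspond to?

15.8 km/h = 4.4 m/s, which is Beaufort 3 (gentle breeze, 3.4–5.4 m/s).

Beaufort force 3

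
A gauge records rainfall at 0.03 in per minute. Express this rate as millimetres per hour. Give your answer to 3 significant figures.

45.7 mm/hour

0.03 in/minute × 25.4 mm/in × 60 minute/hour = 45.7 mm/hour.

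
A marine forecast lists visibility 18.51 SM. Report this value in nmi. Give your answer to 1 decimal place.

1 SM = 0.868976 nmi, so 18.51 × 0.868976 = 16.1 nmi.

16.1 nmi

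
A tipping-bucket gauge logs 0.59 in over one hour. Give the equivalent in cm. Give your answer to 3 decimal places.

1 in = 2.54 cm, so 0.59 × 2.54 = 1.499 cm.

1.499 cm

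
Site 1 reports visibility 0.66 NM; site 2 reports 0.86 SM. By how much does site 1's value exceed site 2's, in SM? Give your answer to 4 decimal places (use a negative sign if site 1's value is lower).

-0.1005 SM

site 1: 0.66 nmi = 0.759514 SM.
Difference: 0.759514 − 0.860000 = -0.1005 SM.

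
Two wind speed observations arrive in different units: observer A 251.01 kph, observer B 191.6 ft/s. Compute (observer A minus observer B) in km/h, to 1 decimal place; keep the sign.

observer B: 191.6 ft/s = 210.239 km/h.
Difference: 251.010 − 210.239 = 40.8 km/h.

40.8 km/h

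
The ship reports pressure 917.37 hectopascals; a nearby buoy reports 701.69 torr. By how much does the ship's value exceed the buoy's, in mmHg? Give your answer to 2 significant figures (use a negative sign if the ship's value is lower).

the ship: 917.37 hPa = 688.08 mmHg.
Difference: 688.08 − 701.69 = -14 mmHg.

-14 mmHg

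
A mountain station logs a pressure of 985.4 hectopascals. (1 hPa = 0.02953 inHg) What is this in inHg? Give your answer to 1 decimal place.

29.1 inHg

1 hPa = 0.02953 inHg, so 985.4 × 0.02953 = 29.1 inHg.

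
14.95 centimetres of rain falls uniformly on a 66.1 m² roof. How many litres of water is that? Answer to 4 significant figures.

9882 litres

Depth: 14.95 cm × 10 = 149.5 mm.
1 mm over 1 m² is 1 L, so volume = 149.5 × 66.1 = 9881.95 L ≈ 9882 L.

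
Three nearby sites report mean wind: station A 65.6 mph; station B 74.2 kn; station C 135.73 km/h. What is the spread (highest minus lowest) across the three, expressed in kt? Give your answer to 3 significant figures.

17.2 kt

station A: 65.6 mph = 57.005 kt.
station C: 135.73 km/h = 73.288 kt.
Spread: 74.200 − 57.005 = 17.2 kt.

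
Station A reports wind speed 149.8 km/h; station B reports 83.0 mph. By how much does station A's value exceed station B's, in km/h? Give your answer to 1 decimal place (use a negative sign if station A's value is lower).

16.2 km/h

station B: 83.0 mph = 133.576 km/h.
Difference: 149.800 − 133.576 = 16.2 km/h.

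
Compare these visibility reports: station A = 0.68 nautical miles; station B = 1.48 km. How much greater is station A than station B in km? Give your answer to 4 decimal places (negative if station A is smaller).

station A: 0.68 nmi = 1.259360 km.
Difference: 1.259360 − 1.480000 = -0.2206 km.

-0.2206 km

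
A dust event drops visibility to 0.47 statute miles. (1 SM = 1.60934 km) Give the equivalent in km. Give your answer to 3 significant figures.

1 SM = 1.60934 km, so 0.47 × 1.60934 = 0.756 km.

0.756 km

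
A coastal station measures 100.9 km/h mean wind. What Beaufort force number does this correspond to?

Beaufort force 10

100.9 km/h = 28.0 m/s, which is Beaufort 10 (storm, 24.5–28.4 m/s).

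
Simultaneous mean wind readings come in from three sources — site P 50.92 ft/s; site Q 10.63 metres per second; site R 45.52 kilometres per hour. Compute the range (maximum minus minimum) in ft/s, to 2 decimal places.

16.04 ft/s

site Q: 10.63 m/s = 34.8753 ft/s.
site R: 45.52 km/h = 41.4844 ft/s.
Spread: 50.9200 − 34.8753 = 16.04 ft/s.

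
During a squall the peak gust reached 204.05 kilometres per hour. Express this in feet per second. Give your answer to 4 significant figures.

186.0 ft/s

1 km/h = 0.911344 ft/s, so 204.05 × 0.911344 = 186.0 ft/s.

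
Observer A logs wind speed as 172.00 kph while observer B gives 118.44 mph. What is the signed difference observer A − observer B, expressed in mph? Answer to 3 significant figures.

-11.6 mph

observer A: 172.00 km/h = 106.876 mph.
Difference: 106.876 − 118.440 = -11.6 mph.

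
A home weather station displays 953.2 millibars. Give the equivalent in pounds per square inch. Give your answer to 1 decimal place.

1 mb = 0.0145038 psi, so 953.2 × 0.0145038 = 13.8 psi.

13.8 psi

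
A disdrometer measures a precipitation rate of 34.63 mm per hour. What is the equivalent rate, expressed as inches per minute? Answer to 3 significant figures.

0.0227 in/minute

34.63 mm/hour × 0.0393701 in/mm × 0.0166667 hour/minute = 0.0227 in/minute.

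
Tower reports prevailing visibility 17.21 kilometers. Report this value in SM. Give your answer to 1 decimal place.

1 km = 0.621371 SM, so 17.21 × 0.621371 = 10.7 SM.

10.7 SM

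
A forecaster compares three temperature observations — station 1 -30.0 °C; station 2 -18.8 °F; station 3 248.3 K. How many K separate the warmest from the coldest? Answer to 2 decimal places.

5.15 K

station 2: -18.8 °F = -28.222 °C.
station 3: 248.3 K = -24.850 °C.
Spread: (-24.850) − (-30.000) = 5.150 °C.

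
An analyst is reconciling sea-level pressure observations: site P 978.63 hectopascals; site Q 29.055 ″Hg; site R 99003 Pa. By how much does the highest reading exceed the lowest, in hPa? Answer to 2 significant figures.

site Q: 29.055 inHg = 983.92 hPa.
site R: 99003 Pa = 990.03 hPa.
Spread: 990.03 − 978.63 = 11 hPa.

11 hPa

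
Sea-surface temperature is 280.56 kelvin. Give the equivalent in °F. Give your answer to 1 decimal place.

First to °C: 7.41 °C.
Then to °F: 45.3 °F.

45.3 °F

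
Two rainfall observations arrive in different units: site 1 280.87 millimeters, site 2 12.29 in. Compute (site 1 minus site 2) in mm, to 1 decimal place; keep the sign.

-31.3 mm

site 2: 12.29 in = 312.166 mm.
Difference: 280.870 − 312.166 = -31.3 mm.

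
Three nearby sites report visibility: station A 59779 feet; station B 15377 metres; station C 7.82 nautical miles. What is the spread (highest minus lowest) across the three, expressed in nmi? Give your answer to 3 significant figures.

station A: 59779 ft = 9.8384 nmi.
station B: 15377 m = 8.3029 nmi.
Spread: 9.8384 − 7.8200 = 2.02 nmi.

2.02 nmi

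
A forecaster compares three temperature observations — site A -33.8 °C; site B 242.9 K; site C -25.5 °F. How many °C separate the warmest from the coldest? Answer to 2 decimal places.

3.55 °C

site B: 242.9 K = -30.250 °C.
site C: -25.5 °F = -31.944 °C.
Spread: (-30.250) − (-33.800) = 3.550 °C.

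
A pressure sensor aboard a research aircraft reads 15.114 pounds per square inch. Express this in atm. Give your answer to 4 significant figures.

1.028 atm

1 psi = 0.068046 atm, so 15.114 × 0.068046 = 1.028 atm.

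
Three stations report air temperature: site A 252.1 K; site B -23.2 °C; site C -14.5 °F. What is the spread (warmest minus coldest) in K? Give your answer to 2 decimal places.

site A: 252.1 K = -21.050 °C.
site C: -14.5 °F = -25.833 °C.
Spread: (-21.050) − (-25.833) = 4.783 °C.

4.78 K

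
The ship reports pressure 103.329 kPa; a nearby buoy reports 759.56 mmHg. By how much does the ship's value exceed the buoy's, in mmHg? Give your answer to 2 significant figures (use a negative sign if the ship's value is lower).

the ship: 103.329 kPa = 775.03 mmHg.
Difference: 775.03 − 759.56 = 15 mmHg.

15 mmHg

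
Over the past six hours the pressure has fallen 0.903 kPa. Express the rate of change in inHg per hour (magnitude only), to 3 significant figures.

0.0444 inHg per hour

0.903 kPa / 6 h × 0.2953 inHg/kPa = 0.0444 inHg/h.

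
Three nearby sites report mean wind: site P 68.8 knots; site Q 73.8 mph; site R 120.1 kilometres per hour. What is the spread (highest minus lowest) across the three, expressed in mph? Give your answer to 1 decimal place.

5.4 mph

site P: 68.8 kt = 79.174 mph.
site R: 120.1 km/h = 74.627 mph.
Spread: 79.174 − 73.800 = 5.4 mph.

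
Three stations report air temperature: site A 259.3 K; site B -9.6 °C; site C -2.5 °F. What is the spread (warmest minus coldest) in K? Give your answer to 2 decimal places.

9.57 K

site A: 259.3 K = -13.850 °C.
site C: -2.5 °F = -19.167 °C.
Spread: (-9.600) − (-19.167) = 9.567 °C.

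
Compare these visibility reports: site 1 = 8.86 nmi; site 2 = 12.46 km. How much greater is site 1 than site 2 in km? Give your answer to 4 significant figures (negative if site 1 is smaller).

site 1: 8.86 nmi = 16.40872 km.
Difference: 16.40872 − 12.46000 = 3.949 km.

3.949 km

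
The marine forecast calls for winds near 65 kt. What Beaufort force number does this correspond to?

Beaufort force 12

65 kt lies in the Beaufort 12 band (hurricane force, ≥64 kt).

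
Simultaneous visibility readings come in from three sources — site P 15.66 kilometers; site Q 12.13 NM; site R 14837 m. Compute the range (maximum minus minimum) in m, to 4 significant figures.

site P: 15.66 km = 15660.00 m.
site Q: 12.13 nmi = 22464.76 m.
Spread: 22464.76 − 14837.00 = 7628 m.

7628 m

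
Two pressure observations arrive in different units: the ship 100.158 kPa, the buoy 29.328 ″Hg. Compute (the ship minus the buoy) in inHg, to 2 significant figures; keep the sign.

the ship: 100.158 kPa = 29.5766 inHg.
Difference: 29.5766 − 29.3280 = 0.25 inHg.

0.25 inHg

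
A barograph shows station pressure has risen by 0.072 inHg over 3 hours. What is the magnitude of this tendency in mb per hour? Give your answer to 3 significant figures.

0.072 inHg / 3 h × 33.8639 mb/inHg = 0.813 mb/h.

0.813 mb per hour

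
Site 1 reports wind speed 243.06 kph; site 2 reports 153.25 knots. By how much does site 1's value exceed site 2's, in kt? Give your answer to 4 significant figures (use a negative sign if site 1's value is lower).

site 1: 243.06 km/h = 131.2419 kt.
Difference: 131.2419 − 153.2500 = -22.01 kt.

-22.01 kt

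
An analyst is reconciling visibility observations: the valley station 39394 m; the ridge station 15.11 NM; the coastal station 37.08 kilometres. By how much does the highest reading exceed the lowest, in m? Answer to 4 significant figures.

11410 m

the ridge station: 15.11 nmi = 27983.72 m.
the coastal station: 37.08 km = 37080.00 m.
Spread: 39394.00 − 27983.72 = 11410 m.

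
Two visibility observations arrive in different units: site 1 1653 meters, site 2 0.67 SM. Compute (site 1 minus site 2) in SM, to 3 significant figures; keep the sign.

site 1: 1653 m = 1.02713 SM.
Difference: 1.02713 − 0.67000 = 0.357 SM.

0.357 SM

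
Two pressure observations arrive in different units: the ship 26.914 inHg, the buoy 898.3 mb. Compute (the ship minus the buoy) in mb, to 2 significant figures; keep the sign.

the ship: 26.914 inHg = 911.41 mb.
Difference: 911.41 − 898.30 = 13 mb.

13 mb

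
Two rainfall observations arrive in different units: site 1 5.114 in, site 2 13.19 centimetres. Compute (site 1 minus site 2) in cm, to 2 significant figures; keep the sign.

site 1: 5.114 in = 12.9896 cm.
Difference: 12.9896 − 13.1900 = -0.20 cm.

-0.20 cm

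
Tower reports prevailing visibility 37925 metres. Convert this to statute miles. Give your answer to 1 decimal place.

23.6 SM

1 m = 0.000621371 SM, so 37925 × 0.000621371 = 23.6 SM.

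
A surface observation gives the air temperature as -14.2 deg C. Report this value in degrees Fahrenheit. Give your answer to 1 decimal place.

6.4 °F

°F = °C × 9/5 + 32 = -14.2 × 1.8 + 32 = 6.4 °F.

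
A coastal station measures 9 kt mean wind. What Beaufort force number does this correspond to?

9 kt lies in the Beaufort 3 band (gentle breeze, 7–10 kt).

Beaufort force 3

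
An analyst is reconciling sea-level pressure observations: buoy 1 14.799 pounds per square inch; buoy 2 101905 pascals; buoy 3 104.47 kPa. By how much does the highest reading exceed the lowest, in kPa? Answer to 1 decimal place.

2.6 kPa

buoy 1: 14.799 psi = 102.036 kPa.
buoy 2: 101905 Pa = 101.905 kPa.
Spread: 104.470 − 101.905 = 2.6 kPa.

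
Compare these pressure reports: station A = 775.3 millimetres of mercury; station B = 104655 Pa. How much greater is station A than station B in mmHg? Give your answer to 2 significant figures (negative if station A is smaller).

-9.7 mmHg

station B: 104655 Pa = 784.977 mmHg.
Difference: 775.300 − 784.977 = -9.7 mmHg.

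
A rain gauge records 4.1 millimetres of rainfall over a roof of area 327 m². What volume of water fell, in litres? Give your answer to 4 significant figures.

1341 litres

1 mm over 1 m² is 1 L, so volume = 4.1 × 327 = 1340.7 L ≈ 1341 L.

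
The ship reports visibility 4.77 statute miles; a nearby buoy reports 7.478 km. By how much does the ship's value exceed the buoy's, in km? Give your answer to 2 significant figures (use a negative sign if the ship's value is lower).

0.20 km

the ship: 4.77 SM = 7.6766 km.
Difference: 7.6766 − 7.4780 = 0.20 km.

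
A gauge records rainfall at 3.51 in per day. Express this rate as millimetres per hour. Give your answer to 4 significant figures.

3.715 mm/hour

3.51 in/day × 25.4 mm/in × 0.0416667 day/hour = 3.715 mm/hour.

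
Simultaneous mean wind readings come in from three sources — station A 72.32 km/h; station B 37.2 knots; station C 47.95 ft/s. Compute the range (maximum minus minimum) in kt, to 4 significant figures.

10.64 kt

station A: 72.32 km/h = 39.0497 kt.
station C: 47.95 ft/s = 28.4096 kt.
Spread: 39.0497 − 28.4096 = 10.64 kt.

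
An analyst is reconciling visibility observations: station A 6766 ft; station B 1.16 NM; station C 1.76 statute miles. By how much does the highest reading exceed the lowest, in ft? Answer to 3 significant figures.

station B: 1.16 nmi = 7048.29 ft.
station C: 1.76 SM = 9292.80 ft.
Spread: 9292.80 − 6766.00 = 2530 ft.

2530 ft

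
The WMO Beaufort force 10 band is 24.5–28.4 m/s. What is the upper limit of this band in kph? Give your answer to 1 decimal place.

24.5–28.4 m/s × 3.6 = 88.2–102.2 km/h.

102.2 km/h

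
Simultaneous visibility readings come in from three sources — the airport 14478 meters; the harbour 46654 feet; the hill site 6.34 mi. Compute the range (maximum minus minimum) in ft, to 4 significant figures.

the airport: 14478 m = 47500.00 ft.
the hill site: 6.34 SM = 33475.20 ft.
Spread: 47500.00 − 33475.20 = 14020 ft.

14020 ft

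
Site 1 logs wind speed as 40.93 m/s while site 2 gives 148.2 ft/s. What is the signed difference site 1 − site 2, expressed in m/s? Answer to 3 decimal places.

-4.241 m/s

site 2: 148.2 ft/s = 45.17136 m/s.
Difference: 40.93000 − 45.17136 = -4.241 m/s.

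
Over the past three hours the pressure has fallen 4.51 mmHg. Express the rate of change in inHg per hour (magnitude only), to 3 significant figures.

4.51 mmHg / 3 h × 0.0393701 inHg/mmHg = 0.0592 inHg/h.

0.0592 inHg per hour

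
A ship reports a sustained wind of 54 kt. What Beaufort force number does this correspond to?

54 kt lies in the Beaufort 10 band (storm, 48–55 kt).

Beaufort force 10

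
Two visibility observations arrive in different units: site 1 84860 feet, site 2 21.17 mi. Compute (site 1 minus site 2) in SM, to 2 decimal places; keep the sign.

site 1: 84860 ft = 16.0720 SM.
Difference: 16.0720 − 21.1700 = -5.10 SM.

-5.10 SM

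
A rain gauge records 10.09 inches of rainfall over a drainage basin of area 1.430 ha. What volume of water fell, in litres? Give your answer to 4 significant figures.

3665000 litres

Depth: 10.09 in × 25.4 = 256.286 mm.
Area: 1.430 ha = 14300 m².
1 mm over 1 m² is 1 L, so volume = 256.286 × 14300 = 3664889.8 L ≈ 3665000 L.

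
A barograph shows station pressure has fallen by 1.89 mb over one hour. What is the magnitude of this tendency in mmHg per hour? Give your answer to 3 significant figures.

1.89 mb / 1 h × 0.750062 mmHg/mb = 1.42 mmHg/h.

1.42 mmHg per hour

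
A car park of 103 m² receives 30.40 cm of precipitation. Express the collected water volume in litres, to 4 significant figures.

Depth: 30.40 cm × 10 = 304 mm.
1 mm over 1 m² is 1 L, so volume = 304 × 103 = 31312 L ≈ 31310 L.

31310 litres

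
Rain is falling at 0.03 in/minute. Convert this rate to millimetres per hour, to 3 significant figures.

0.03 in/minute × 25.4 mm/in × 60 minute/hour = 45.7 mm/hour.

45.7 mm/hour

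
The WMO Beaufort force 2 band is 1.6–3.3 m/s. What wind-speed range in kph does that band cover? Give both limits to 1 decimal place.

1.6–3.3 m/s × 3.6 = 5.8–11.9 km/h.

5.8 to 11.9 km/h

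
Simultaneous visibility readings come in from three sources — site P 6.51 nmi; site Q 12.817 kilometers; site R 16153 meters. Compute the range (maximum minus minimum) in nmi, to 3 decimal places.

site Q: 12.817 km = 6.92063 nmi.
site R: 16153 m = 8.72192 nmi.
Spread: 8.72192 − 6.51000 = 2.212 nmi.

2.212 nmi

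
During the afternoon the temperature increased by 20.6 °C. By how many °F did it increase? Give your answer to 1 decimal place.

37.1 °F

Converting a difference, only the 9/5 scale factor applies: Δ°F = 20.6 × 1.8 = 37.1 °F.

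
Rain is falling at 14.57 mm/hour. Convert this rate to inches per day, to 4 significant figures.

13.77 in/day

14.57 mm/hour × 0.0393701 in/mm × 24 hour/day = 13.77 in/day.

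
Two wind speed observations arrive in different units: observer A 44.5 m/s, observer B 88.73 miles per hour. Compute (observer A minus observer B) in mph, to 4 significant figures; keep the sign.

observer A: 44.5 m/s = 99.5437 mph.
Difference: 99.5437 − 88.7300 = 10.81 mph.

10.81 mph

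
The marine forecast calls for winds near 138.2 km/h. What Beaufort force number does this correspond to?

138.2 km/h = 38.4 m/s, which is Beaufort 12 (hurricane force, ≥32.7 m/s).

Beaufort force 12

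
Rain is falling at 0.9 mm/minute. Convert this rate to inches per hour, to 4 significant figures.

2.126 in/hour

0.9 mm/minute × 0.0393701 in/mm × 60 minute/hour = 2.126 in/hour.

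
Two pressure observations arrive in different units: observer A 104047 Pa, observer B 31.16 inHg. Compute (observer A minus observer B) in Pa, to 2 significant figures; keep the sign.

-1500 Pa

observer B: 31.16 inHg = 105519.88 Pa.
Difference: 104047.00 − 105519.88 = -1500 Pa.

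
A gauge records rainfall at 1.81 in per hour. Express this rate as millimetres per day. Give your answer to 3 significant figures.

1100 mm/day

1.81 in/hour × 25.4 mm/in × 24 hour/day = 1100 mm/day.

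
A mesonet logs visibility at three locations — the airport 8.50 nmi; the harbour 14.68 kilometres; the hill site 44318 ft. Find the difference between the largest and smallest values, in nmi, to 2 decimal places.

1.21 nmi

the harbour: 14.68 km = 7.9266 nmi.
the hill site: 44318 ft = 7.2938 nmi.
Spread: 8.5000 − 7.2938 = 1.21 nmi.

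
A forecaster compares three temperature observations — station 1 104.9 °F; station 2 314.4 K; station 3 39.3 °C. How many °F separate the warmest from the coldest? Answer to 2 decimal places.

station 1: 104.9 °F = 40.500 °C.
station 2: 314.4 K = 41.250 °C.
Spread: 41.250 − 39.300 = 1.950 °C = 3.51 °F.

3.51 °F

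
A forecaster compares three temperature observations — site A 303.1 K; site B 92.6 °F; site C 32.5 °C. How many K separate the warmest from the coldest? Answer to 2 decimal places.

3.72 K

site A: 303.1 K = 29.950 °C.
site B: 92.6 °F = 33.667 °C.
Spread: 33.667 − 29.950 = 3.717 °C.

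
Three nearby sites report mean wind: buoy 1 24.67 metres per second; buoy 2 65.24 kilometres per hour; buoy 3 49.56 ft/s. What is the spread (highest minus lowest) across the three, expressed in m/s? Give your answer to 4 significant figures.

buoy 2: 65.24 km/h = 18.12222 m/s.
buoy 3: 49.56 ft/s = 15.10589 m/s.
Spread: 24.67000 − 15.10589 = 9.564 m/s.

9.564 m/s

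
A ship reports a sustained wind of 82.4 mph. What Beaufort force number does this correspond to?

82.4 mph = 36.8 m/s, which is Beaufort 12 (hurricane force, ≥32.7 m/s).

Beaufort force 12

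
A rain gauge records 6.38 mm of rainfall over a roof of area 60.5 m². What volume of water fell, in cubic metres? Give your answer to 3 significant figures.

0.386 cubic metres

1 mm over 1 m² is 1 L, so volume = 6.38 × 60.5 = 385.99 L = 0.386 m³.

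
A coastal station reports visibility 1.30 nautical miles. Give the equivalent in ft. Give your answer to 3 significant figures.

1 nmi = 6076.12 ft, so 1.30 × 6076.12 = 7900 ft.

7900 ft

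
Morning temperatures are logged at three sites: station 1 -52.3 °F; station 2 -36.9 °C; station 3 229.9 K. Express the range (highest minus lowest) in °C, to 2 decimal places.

station 1: -52.3 °F = -46.833 °C.
station 3: 229.9 K = -43.250 °C.
Spread: (-36.900) − (-46.833) = 9.933 °C.

9.93 °C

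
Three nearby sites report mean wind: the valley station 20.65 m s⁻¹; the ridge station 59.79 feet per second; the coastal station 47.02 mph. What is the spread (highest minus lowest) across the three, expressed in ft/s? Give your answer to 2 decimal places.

the valley station: 20.65 m/s = 67.7493 ft/s.
the coastal station: 47.02 mph = 68.9627 ft/s.
Spread: 68.9627 − 59.7900 = 9.17 ft/s.

9.17 ft/s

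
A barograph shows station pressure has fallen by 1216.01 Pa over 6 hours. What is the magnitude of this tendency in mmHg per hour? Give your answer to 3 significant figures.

1.52 mmHg per hour

1216.01 Pa / 6 h × 0.00750062 mmHg/Pa = 1.52 mmHg/h.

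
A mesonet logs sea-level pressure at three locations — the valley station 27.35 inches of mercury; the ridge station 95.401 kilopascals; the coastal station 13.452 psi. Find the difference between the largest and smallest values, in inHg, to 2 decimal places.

the ridge station: 95.401 kPa = 28.1719 inHg.
the coastal station: 13.452 psi = 27.3885 inHg.
Spread: 28.1719 − 27.3500 = 0.82 inHg.

0.82 inHg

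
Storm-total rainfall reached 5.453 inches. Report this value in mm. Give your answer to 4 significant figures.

1 in = 25.4 mm, so 5.453 × 25.4 = 138.5 mm.

138.5 mm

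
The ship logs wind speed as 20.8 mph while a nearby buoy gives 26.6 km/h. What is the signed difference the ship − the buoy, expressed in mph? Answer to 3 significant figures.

4.27 mph

the buoy: 26.6 km/h = 16.5285 mph.
Difference: 20.8000 − 16.5285 = 4.27 mph.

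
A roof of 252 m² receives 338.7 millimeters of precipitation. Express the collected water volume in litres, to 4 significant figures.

1 mm over 1 m² is 1 L, so volume = 338.7 × 252 = 85352.4 L ≈ 85350 L.

85350 litres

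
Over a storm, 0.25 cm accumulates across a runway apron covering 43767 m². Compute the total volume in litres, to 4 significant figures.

Depth: 0.25 cm × 10 = 2.5 mm.
1 mm over 1 m² is 1 L, so volume = 2.5 × 43767 = 109417.5 L ≈ 109400 L.

109400 litres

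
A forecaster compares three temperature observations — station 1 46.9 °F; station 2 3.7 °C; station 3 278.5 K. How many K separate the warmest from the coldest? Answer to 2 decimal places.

station 1: 46.9 °F = 8.278 °C.
station 3: 278.5 K = 5.350 °C.
Spread: 8.278 − 3.700 = 4.578 °C.

4.58 K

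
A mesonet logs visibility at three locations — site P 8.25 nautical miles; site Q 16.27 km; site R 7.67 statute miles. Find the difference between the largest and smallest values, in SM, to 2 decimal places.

site P: 8.25 nmi = 9.4939 SM.
site Q: 16.27 km = 10.1097 SM.
Spread: 10.1097 − 7.6700 = 2.44 SM.

2.44 SM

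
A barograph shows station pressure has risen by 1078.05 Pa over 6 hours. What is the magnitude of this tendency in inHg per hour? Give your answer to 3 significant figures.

0.0531 inHg per hour

1078.05 Pa / 6 h × 0.0002953 inHg/Pa = 0.0531 inHg/h.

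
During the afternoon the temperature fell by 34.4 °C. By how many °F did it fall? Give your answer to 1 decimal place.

61.9 °F

Converting a difference, only the 9/5 scale factor applies: Δ°F = 34.4 × 1.8 = 61.9 °F.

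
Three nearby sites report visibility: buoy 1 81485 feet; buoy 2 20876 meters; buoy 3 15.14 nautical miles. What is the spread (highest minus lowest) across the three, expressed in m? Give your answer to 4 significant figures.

7163 m

buoy 1: 81485 ft = 24836.63 m.
buoy 3: 15.14 nmi = 28039.28 m.
Spread: 28039.28 − 20876.00 = 7163 m.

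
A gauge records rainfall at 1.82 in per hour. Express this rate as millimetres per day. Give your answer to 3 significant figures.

1.82 in/hour × 25.4 mm/in × 24 hour/day = 1110 mm/day.

1110 mm/day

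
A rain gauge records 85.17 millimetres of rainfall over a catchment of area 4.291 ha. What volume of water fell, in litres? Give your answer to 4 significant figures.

3655000 litres

Area: 4.291 ha = 42910 m².
1 mm over 1 m² is 1 L, so volume = 85.17 × 42910 = 3654644.7 L ≈ 3655000 L.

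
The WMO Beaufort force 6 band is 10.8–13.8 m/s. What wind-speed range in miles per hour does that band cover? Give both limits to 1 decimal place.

10.8–13.8 m/s × 2.237 = 24.2–30.9 mph.

24.2 to 30.9 mph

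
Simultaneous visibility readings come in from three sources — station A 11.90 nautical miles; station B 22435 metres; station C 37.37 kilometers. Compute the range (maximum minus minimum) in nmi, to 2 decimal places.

station B: 22435 m = 12.1139 nmi.
station C: 37.37 km = 20.1782 nmi.
Spread: 20.1782 − 11.9000 = 8.28 nmi.

8.28 nmi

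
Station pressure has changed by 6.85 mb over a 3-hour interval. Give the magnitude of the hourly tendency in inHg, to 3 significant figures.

0.0674 inHg per hour

6.85 mb / 3 h × 0.02953 inHg/mb = 0.0674 inHg/h.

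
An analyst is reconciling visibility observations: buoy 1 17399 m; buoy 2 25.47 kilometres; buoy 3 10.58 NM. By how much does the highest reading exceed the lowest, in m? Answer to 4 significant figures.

buoy 2: 25.47 km = 25470.00 m.
buoy 3: 10.58 nmi = 19594.16 m.
Spread: 25470.00 − 17399.00 = 8071 m.

8071 m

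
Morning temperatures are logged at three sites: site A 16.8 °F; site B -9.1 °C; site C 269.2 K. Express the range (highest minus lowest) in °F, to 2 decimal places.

9.27 °F

site A: 16.8 °F = -8.444 °C.
site C: 269.2 K = -3.950 °C.
Spread: (-3.950) − (-9.100) = 5.150 °C = 9.27 °F.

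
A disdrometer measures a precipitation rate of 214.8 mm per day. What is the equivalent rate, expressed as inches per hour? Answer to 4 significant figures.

214.8 mm/day × 0.0393701 in/mm × 0.0416667 day/hour = 0.3524 in/hour.

0.3524 in/hour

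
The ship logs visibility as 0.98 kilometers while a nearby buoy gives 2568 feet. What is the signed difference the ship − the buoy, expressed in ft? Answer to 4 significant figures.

the ship: 0.98 km = 3215.223 ft.
Difference: 3215.223 − 2568.000 = 647.2 ft.

647.2 ft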